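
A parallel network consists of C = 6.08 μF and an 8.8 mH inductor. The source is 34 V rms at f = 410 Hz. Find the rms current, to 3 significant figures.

967 mA

ω = 2πf = 2576 rad/s
X_L = ωL = 22.7 Ω
X_C = 1/(ωC) = 63.8 Ω
Parallel: admittances add. Y = 1/(jωL) + jωC
Y = (0 − j0.0284) S
|Y| = 0.0284 S → |Z| = 1/|Y| = 35.2 Ω, ∠Z = −∠Y = 90.0°
I = V/|Z| = 34/35.2 = 967 mA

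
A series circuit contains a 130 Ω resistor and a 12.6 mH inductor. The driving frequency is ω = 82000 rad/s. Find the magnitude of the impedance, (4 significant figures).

X_L = ωL = 1033 Ω
Z = 130.0 + j1033 Ω
|Z| = √(130.0² + 1033²) = 1041 Ω

1041 Ω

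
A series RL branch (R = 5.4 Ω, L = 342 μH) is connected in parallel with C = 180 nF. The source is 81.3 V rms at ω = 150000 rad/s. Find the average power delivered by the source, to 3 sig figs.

13.4 W

X_L = ωL = 51.3 Ω
X_C = 1/(ωC) = 37.0 Ω
Branch 1 (R+jX_L): Z₁ = 5.40 + j51.3 Ω, |Z₁| = 51.6 Ω
Branch 2 (−jX_C): Z₂ = −j37.0 Ω
Parallel: Z = Z₁Z₂/(Z₁+Z₂), |Z| = 125 Ω, ∠Z = -75.3°
I = V/|Z| = 649 mA
P = VI cos φ = 81.3 × 0.649 × cos(-75.3°) = 13.4 W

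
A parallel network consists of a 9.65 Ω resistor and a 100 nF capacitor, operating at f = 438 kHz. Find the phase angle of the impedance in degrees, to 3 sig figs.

ω = 2πf = 2.752e+06 rad/s
X_C = 1/(ωC) = 3.63 Ω
Parallel: admittances add. Y = 1/R + jωC
Y = (0.104 + j0.275) S
|Y| = 0.294 S → |Z| = 1/|Y| = 3.40 Ω, ∠Z = −∠Y = -69.4°

-69.4°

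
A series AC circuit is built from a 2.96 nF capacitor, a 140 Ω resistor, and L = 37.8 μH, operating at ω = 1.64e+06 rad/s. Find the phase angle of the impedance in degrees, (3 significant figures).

-45.8°

X_L = ωL = 62.0 Ω
X_C = 1/(ωC) = 206 Ω
Net reactance X = X_L − X_C = -144 Ω
Z = 140 − j144 Ω
|Z| = √(140² + 144²) = 201 Ω
∠Z = arctan(-144/140) = -45.8°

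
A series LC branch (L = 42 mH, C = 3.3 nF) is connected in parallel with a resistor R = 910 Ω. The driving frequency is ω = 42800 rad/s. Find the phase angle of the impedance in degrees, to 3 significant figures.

-9.77°

X_L = ωL = 1800 Ω
X_C = 1/(ωC) = 7080 Ω
Branch 1: Z₁ = R = 910 Ω
Branch 2 (series LC): Z₂ = j(X_L − X_C) = −j5280 Ω
Parallel: Z = Z₁Z₂/(Z₁+Z₂), |Z| = 897 Ω, ∠Z = -9.77°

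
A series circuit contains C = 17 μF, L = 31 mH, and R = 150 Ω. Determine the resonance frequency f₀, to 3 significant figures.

219 Hz

ω₀ = 1/√(LC) = 1/√(0.031 × 1.7e-05) = 1378 rad/s
f₀ = ω₀/(2π) = 219 Hz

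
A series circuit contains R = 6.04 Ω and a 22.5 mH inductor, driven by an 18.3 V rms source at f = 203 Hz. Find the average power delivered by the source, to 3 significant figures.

ω = 2πf = 1275 rad/s
X_L = ωL = 28.7 Ω
Z = 6.04 + j28.7 Ω
|Z| = √(6.04² + 28.7²) = 29.3 Ω
∠Z = arctan(28.7/6.04) = 78.1°
I = V/|Z| = 624 mA
P = VI cos φ = 18.3 × 0.624 × cos(78.1°) = 2.35 W

2.35 W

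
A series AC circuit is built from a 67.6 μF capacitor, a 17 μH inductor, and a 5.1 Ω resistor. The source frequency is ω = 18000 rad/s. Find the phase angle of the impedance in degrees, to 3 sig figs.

X_L = ωL = 0.306 Ω
X_C = 1/(ωC) = 0.822 Ω
Net reactance X = X_L − X_C = -0.516 Ω
Z = 5.10 − j0.516 Ω
|Z| = √(5.10² + 0.516²) = 5.13 Ω
∠Z = arctan(-0.516/5.10) = -5.78°

-5.78°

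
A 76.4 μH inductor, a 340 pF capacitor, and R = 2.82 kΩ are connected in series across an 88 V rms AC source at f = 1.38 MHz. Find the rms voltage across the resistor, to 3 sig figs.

87.4 V

ω = 2πf = 8.671e+06 rad/s
X_L = ωL = 662 Ω
X_C = 1/(ωC) = 339 Ω
Net reactance X = X_L − X_C = 323 Ω
Z = 2820 + j323 Ω
|Z| = √(2820² + 323²) = 2840 Ω
I = V/|Z| = 31.0 mA
V_R = I·|Z_R| = 0.0310 × 2820 = 87.4 V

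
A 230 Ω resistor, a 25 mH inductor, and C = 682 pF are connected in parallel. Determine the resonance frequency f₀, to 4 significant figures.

ω₀ = 1/√(LC) = 1/√(0.025 × 6.82e-10) = 242200 rad/s
f₀ = ω₀/(2π) = 38.54 kHz

38.54 kHz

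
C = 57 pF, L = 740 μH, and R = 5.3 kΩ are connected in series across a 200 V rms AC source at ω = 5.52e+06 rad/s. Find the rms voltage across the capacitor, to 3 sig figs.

X_L = ωL = 4080 Ω
X_C = 1/(ωC) = 3180 Ω
Net reactance X = X_L − X_C = 907 Ω
Z = 5300 + j907 Ω
|Z| = √(5300² + 907²) = 5380 Ω
I = V/|Z| = 37.2 mA
V_C = I·|Z_C| = 0.0372 × 3180 = 118 V

118 V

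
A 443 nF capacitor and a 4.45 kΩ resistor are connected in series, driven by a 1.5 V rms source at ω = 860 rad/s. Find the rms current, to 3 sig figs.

X_C = 1/(ωC) = 2620 Ω
Z = 4450 − j2620 Ω
|Z| = √(4450² + 2620²) = 5170 Ω
I = V/|Z| = 1.5/5170 = 290 μA

290 μA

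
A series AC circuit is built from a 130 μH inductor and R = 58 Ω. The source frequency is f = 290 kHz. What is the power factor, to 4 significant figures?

0.2378

ω = 2πf = 1.822e+06 rad/s
X_L = ωL = 236.9 Ω
Z = 58.00 + j236.9 Ω
|Z| = √(58.00² + 236.9²) = 243.9 Ω
∠Z = arctan(236.9/58.00) = 76.24°
cos φ = cos(76.24°) = 0.2378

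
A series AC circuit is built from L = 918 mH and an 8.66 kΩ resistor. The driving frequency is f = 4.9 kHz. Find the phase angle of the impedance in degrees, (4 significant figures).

ω = 2πf = 30790 rad/s
X_L = ωL = 28260 Ω
Z = 8660 + j28260 Ω
|Z| = √(8660² + 28260²) = 29560 Ω
∠Z = arctan(28260/8660) = 72.96°

72.96°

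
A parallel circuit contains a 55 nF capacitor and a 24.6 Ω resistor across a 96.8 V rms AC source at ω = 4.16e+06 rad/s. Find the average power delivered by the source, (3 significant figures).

X_C = 1/(ωC) = 4.37 Ω
Parallel: admittances add. Y = 1/R + jωC
Y = (0.0407 + j0.229) S
|Y| = 0.232 S → |Z| = 1/|Y| = 4.30 Ω, ∠Z = −∠Y = -79.9°
I = V/|Z| = 22.5 A
P = VI cos φ = 96.8 × 22.5 × cos(-79.9°) = 381 W

381 W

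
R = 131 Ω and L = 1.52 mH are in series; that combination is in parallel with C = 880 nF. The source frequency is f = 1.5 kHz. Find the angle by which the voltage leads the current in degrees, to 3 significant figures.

-44.7°

ω = 2πf = 9425 rad/s
X_L = ωL = 14.3 Ω
X_C = 1/(ωC) = 121 Ω
Branch 1 (R+jX_L): Z₁ = 131 + j14.3 Ω, |Z₁| = 132 Ω
Branch 2 (−jX_C): Z₂ = −j121 Ω
Parallel: Z = Z₁Z₂/(Z₁+Z₂), |Z| = 94.2 Ω, ∠Z = -44.7°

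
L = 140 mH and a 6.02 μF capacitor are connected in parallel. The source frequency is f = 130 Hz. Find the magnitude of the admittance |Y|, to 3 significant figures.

3.83 mS

ω = 2πf = 816.8 rad/s
X_L = ωL = 114 Ω
X_C = 1/(ωC) = 203 Ω
Parallel: admittances add. Y = 1/(jωL) + jωC
Y = (0 − j0.00383) S
|Y| = 0.00383 S → |Z| = 1/|Y| = 261 Ω, ∠Z = −∠Y = 90.0°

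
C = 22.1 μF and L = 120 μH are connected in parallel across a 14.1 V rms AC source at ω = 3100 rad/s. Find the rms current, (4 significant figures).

X_L = ωL = 0.3720 Ω
X_C = 1/(ωC) = 14.60 Ω
Parallel: admittances add. Y = 1/(jωL) + jωC
Y = (0 − j2.620) S
|Y| = 2.620 S → |Z| = 1/|Y| = 0.3817 Ω, ∠Z = −∠Y = 90.00°
I = V/|Z| = 14.1/0.3817 = 36.94 A

36.94 A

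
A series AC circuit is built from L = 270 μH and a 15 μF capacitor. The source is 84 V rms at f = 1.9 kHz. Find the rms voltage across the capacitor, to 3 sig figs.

ω = 2πf = 11940 rad/s
X_L = ωL = 3.22 Ω
X_C = 1/(ωC) = 5.58 Ω
Net reactance X = X_L − X_C = -2.36 Ω
Z = − j2.36 Ω
|Z| = √(0² + 2.36²) = 2.36 Ω
I = V/|Z| = 35.6 A
V_C = I·|Z_C| = 35.6 × 5.58 = 199 V

199 V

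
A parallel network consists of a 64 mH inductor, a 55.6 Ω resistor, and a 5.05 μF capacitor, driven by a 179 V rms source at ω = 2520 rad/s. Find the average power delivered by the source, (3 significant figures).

X_L = ωL = 161 Ω
X_C = 1/(ωC) = 78.6 Ω
Parallel: admittances add. Y = 1/R + 1/(jωL) + jωC
Y = (0.0180 + j0.00653) S
|Y| = 0.0191 S → |Z| = 1/|Y| = 52.3 Ω, ∠Z = −∠Y = -19.9°
I = V/|Z| = 3.42 A
P = VI cos φ = 179 × 3.42 × cos(-19.9°) = 576 W

576 W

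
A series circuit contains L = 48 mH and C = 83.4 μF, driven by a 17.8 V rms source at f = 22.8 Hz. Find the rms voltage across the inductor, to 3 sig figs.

1.59 V

ω = 2πf = 143.3 rad/s
X_L = ωL = 6.88 Ω
X_C = 1/(ωC) = 83.7 Ω
Net reactance X = X_L − X_C = -76.8 Ω
Z = − j76.8 Ω
|Z| = √(0² + 76.8²) = 76.8 Ω
I = V/|Z| = 232 mA
V_L = I·|Z_L| = 0.232 × 6.88 = 1.59 V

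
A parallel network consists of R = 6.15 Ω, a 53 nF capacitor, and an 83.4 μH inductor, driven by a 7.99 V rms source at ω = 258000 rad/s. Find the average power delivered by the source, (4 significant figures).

10.38 W

X_L = ωL = 21.52 Ω
X_C = 1/(ωC) = 73.13 Ω
Parallel: admittances add. Y = 1/R + 1/(jωL) + jωC
Y = (0.1626 − j0.03280) S
|Y| = 0.1659 S → |Z| = 1/|Y| = 6.029 Ω, ∠Z = −∠Y = 11.40°
I = V/|Z| = 1.325 A
P = VI cos φ = 7.99 × 1.325 × cos(11.40°) = 10.38 W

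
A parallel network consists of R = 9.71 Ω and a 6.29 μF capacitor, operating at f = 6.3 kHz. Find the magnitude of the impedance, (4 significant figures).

3.711 Ω

ω = 2πf = 39580 rad/s
X_C = 1/(ωC) = 4.016 Ω
Parallel: admittances add. Y = 1/R + jωC
Y = (0.1030 + j0.2490) S
|Y| = 0.2694 S → |Z| = 1/|Y| = 3.711 Ω, ∠Z = −∠Y = -67.53°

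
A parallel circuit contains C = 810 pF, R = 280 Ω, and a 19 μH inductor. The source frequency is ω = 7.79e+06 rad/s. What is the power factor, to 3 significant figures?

X_L = ωL = 148 Ω
X_C = 1/(ωC) = 158 Ω
Parallel: admittances add. Y = 1/R + 1/(jωL) + jωC
Y = (0.00357 − j0.000446) S
|Y| = 0.00360 S → |Z| = 1/|Y| = 278 Ω, ∠Z = −∠Y = 7.12°
cos φ = cos(7.12°) = 0.992

0.992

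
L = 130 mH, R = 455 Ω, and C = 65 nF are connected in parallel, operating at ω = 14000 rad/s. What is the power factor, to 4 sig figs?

X_L = ωL = 1820 Ω
X_C = 1/(ωC) = 1099 Ω
Parallel: admittances add. Y = 1/R + 1/(jωL) + jωC
Y = (0.002198 + j0.0003605) S
|Y| = 0.002227 S → |Z| = 1/|Y| = 449.0 Ω, ∠Z = −∠Y = -9.316°
cos φ = cos(-9.316°) = 0.9868

0.9868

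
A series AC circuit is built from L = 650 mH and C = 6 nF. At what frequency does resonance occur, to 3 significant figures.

2.55 kHz

ω₀ = 1/√(LC) = 1/√(0.65 × 6e-09) = 16010 rad/s
f₀ = ω₀/(2π) = 2.55 kHz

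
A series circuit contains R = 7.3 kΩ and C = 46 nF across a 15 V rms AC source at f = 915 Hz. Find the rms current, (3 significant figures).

ω = 2πf = 5749 rad/s
X_C = 1/(ωC) = 3780 Ω
Z = 7300 − j3780 Ω
|Z| = √(7300² + 3780²) = 8220 Ω
I = V/|Z| = 15/8220 = 1.82 mA

1.82 mA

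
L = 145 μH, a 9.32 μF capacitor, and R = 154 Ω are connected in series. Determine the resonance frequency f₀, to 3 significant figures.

ω₀ = 1/√(LC) = 1/√(0.000145 × 9.32e-06) = 27200 rad/s
f₀ = ω₀/(2π) = 4.33 kHz

4.33 kHz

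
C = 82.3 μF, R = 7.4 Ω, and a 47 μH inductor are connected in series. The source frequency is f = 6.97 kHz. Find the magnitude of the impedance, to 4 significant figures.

7.611 Ω

ω = 2πf = 43790 rad/s
X_L = ωL = 2.058 Ω
X_C = 1/(ωC) = 0.2775 Ω
Net reactance X = X_L − X_C = 1.781 Ω
Z = 7.400 + j1.781 Ω
|Z| = √(7.400² + 1.781²) = 7.611 Ω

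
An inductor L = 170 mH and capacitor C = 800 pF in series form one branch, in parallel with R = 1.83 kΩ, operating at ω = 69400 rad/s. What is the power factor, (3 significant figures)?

0.959

X_L = ωL = 11800 Ω
X_C = 1/(ωC) = 18000 Ω
Branch 1: Z₁ = R = 1830 Ω
Branch 2 (series LC): Z₂ = j(X_L − X_C) = −j6210 Ω
Parallel: Z = Z₁Z₂/(Z₁+Z₂), |Z| = 1760 Ω, ∠Z = -16.4°
cos φ = cos(-16.4°) = 0.959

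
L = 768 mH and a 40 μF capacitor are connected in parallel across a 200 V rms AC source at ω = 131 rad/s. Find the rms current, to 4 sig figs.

X_L = ωL = 100.6 Ω
X_C = 1/(ωC) = 190.8 Ω
Parallel: admittances add. Y = 1/(jωL) + jωC
Y = (0 − j0.004700) S
|Y| = 0.004700 S → |Z| = 1/|Y| = 212.8 Ω, ∠Z = −∠Y = 90.00°
I = V/|Z| = 200/212.8 = 939.9 mA

939.9 mA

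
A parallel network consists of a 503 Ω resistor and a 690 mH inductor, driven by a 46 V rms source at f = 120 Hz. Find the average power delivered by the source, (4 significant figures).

4.207 W

ω = 2πf = 754.0 rad/s
X_L = ωL = 520.2 Ω
Parallel: admittances add. Y = 1/R + 1/(jωL)
Y = (0.001988 − j0.001922) S
|Y| = 0.002765 S → |Z| = 1/|Y| = 361.6 Ω, ∠Z = −∠Y = 44.03°
I = V/|Z| = 127.2 mA
P = VI cos φ = 46 × 0.1272 × cos(44.03°) = 4.207 W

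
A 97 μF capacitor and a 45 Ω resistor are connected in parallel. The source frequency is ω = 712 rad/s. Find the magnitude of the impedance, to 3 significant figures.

13.8 Ω

X_C = 1/(ωC) = 14.5 Ω
Parallel: admittances add. Y = 1/R + jωC
Y = (0.0222 + j0.0691) S
|Y| = 0.0726 S → |Z| = 1/|Y| = 13.8 Ω, ∠Z = −∠Y = -72.2°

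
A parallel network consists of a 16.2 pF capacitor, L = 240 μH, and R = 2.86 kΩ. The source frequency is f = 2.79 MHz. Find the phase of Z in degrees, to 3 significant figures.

-7.54°

ω = 2πf = 1.753e+07 rad/s
X_L = ωL = 4210 Ω
X_C = 1/(ωC) = 3520 Ω
Parallel: admittances add. Y = 1/R + 1/(jωL) + jωC
Y = (0.000350 + j4.63e-05) S
|Y| = 0.000353 S → |Z| = 1/|Y| = 2840 Ω, ∠Z = −∠Y = -7.54°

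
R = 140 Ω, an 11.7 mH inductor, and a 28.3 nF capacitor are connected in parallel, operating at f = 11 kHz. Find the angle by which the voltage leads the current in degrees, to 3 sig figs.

-5.75°

ω = 2πf = 69120 rad/s
X_L = ωL = 809 Ω
X_C = 1/(ωC) = 511 Ω
Parallel: admittances add. Y = 1/R + 1/(jωL) + jωC
Y = (0.00714 + j0.000719) S
|Y| = 0.00718 S → |Z| = 1/|Y| = 139 Ω, ∠Z = −∠Y = -5.75°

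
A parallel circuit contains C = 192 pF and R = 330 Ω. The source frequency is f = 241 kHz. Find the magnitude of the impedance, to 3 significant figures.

328 Ω

ω = 2πf = 1.514e+06 rad/s
X_C = 1/(ωC) = 3440 Ω
Parallel: admittances add. Y = 1/R + jωC
Y = (0.00303 + j0.000291) S
|Y| = 0.00304 S → |Z| = 1/|Y| = 328 Ω, ∠Z = −∠Y = -5.48°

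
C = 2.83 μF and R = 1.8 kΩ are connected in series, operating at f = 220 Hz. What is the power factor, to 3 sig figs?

0.990

ω = 2πf = 1382 rad/s
X_C = 1/(ωC) = 256 Ω
Z = 1800 − j256 Ω
|Z| = √(1800² + 256²) = 1820 Ω
∠Z = arctan(-256/1800) = -8.08°
cos φ = cos(-8.08°) = 0.990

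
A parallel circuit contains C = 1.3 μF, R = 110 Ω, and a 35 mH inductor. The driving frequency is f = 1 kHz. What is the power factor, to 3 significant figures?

0.929

ω = 2πf = 6283 rad/s
X_L = ωL = 220 Ω
X_C = 1/(ωC) = 122 Ω
Parallel: admittances add. Y = 1/R + 1/(jωL) + jωC
Y = (0.00909 + j0.00362) S
|Y| = 0.00979 S → |Z| = 1/|Y| = 102 Ω, ∠Z = −∠Y = -21.7°
cos φ = cos(-21.7°) = 0.929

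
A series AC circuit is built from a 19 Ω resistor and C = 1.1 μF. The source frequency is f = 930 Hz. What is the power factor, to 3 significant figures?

0.121

ω = 2πf = 5843 rad/s
X_C = 1/(ωC) = 156 Ω
Z = 19.0 − j156 Ω
|Z| = √(19.0² + 156²) = 157 Ω
∠Z = arctan(-156/19.0) = -83.0°
cos φ = cos(-83.0°) = 0.121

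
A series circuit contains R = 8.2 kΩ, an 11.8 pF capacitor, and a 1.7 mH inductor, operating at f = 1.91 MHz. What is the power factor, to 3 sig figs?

0.524

ω = 2πf = 1.2e+07 rad/s
X_L = ωL = 20400 Ω
X_C = 1/(ωC) = 7060 Ω
Net reactance X = X_L − X_C = 13300 Ω
Z = 8200 + j13300 Ω
|Z| = √(8200² + 13300²) = 15700 Ω
∠Z = arctan(13300/8200) = 58.4°
cos φ = cos(58.4°) = 0.524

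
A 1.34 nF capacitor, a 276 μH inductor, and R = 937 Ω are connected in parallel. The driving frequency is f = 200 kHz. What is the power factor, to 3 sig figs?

0.665

ω = 2πf = 1.257e+06 rad/s
X_L = ωL = 347 Ω
X_C = 1/(ωC) = 594 Ω
Parallel: admittances add. Y = 1/R + 1/(jωL) + jωC
Y = (0.00107 − j0.00120) S
|Y| = 0.00161 S → |Z| = 1/|Y| = 623 Ω, ∠Z = −∠Y = 48.3°
cos φ = cos(48.3°) = 0.665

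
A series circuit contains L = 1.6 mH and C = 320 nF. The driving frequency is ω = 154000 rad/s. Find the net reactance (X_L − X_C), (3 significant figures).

X_L = ωL = 246 Ω
X_C = 1/(ωC) = 20.3 Ω
X = 246 − 20.3 = 226 Ω

226 Ω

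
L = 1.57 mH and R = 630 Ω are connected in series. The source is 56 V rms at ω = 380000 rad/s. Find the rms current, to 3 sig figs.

64.5 mA

X_L = ωL = 597 Ω
Z = 630 + j597 Ω
|Z| = √(630² + 597²) = 868 Ω
I = V/|Z| = 56/868 = 64.5 mA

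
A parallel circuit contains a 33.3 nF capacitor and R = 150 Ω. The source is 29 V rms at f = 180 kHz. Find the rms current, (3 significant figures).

1.11 A

ω = 2πf = 1.131e+06 rad/s
X_C = 1/(ωC) = 26.6 Ω
Parallel: admittances add. Y = 1/R + jωC
Y = (0.00667 + j0.0377) S
|Y| = 0.0382 S → |Z| = 1/|Y| = 26.1 Ω, ∠Z = −∠Y = -80.0°
I = V/|Z| = 29/26.1 = 1.11 A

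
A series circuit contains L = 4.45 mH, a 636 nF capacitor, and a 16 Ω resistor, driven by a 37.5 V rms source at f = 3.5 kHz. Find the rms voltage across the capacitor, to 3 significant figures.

ω = 2πf = 21990 rad/s
X_L = ωL = 97.9 Ω
X_C = 1/(ωC) = 71.5 Ω
Net reactance X = X_L − X_C = 26.4 Ω
Z = 16.0 + j26.4 Ω
|Z| = √(16.0² + 26.4²) = 30.8 Ω
I = V/|Z| = 1.22 A
V_C = I·|Z_C| = 1.22 × 71.5 = 86.9 V

86.9 V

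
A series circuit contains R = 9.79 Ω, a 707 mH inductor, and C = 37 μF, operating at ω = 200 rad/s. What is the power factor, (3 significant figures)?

0.842

X_L = ωL = 141 Ω
X_C = 1/(ωC) = 135 Ω
Net reactance X = X_L − X_C = 6.26 Ω
Z = 9.79 + j6.26 Ω
|Z| = √(9.79² + 6.26²) = 11.6 Ω
∠Z = arctan(6.26/9.79) = 32.6°
cos φ = cos(32.6°) = 0.842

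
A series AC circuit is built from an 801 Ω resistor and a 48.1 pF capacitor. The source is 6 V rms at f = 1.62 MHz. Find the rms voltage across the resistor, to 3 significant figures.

ω = 2πf = 1.018e+07 rad/s
X_C = 1/(ωC) = 2040 Ω
Z = 801 − j2040 Ω
|Z| = √(801² + 2040²) = 2190 Ω
I = V/|Z| = 2.73 mA
V_R = I·|Z_R| = 0.00273 × 801 = 2.19 V

2.19 V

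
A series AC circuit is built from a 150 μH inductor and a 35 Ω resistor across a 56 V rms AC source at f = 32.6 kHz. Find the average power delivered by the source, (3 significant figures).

50.6 W

ω = 2πf = 204800 rad/s
X_L = ωL = 30.7 Ω
Z = 35.0 + j30.7 Ω
|Z| = √(35.0² + 30.7²) = 46.6 Ω
∠Z = arctan(30.7/35.0) = 41.3°
I = V/|Z| = 1.20 A
P = VI cos φ = 56 × 1.20 × cos(41.3°) = 50.6 W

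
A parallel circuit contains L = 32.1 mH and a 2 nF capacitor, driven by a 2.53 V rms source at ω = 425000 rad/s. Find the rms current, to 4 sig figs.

X_L = ωL = 13640 Ω
X_C = 1/(ωC) = 1176 Ω
Parallel: admittances add. Y = 1/(jωL) + jωC
Y = (0 + j0.0007767) S
|Y| = 0.0007767 S → |Z| = 1/|Y| = 1287 Ω, ∠Z = −∠Y = -90.00°
I = V/|Z| = 2.53/1287 = 1.965 mA

1.965 mA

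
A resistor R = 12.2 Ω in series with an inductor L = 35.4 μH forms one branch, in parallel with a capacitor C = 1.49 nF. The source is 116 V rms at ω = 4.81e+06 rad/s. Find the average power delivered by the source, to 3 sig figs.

5.63 W

X_L = ωL = 170 Ω
X_C = 1/(ωC) = 140 Ω
Branch 1 (R+jX_L): Z₁ = 12.2 + j170 Ω, |Z₁| = 171 Ω
Branch 2 (−jX_C): Z₂ = −j140 Ω
Parallel: Z = Z₁Z₂/(Z₁+Z₂), |Z| = 720 Ω, ∠Z = -72.5°
I = V/|Z| = 161 mA
P = VI cos φ = 116 × 0.161 × cos(-72.5°) = 5.63 W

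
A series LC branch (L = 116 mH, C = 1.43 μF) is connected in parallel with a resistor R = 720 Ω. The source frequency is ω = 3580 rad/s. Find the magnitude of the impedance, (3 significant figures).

X_L = ωL = 415 Ω
X_C = 1/(ωC) = 195 Ω
Branch 1: Z₁ = R = 720 Ω
Branch 2 (series LC): Z₂ = j(X_L − X_C) = j220 Ω
Parallel: Z = Z₁Z₂/(Z₁+Z₂), |Z| = 210 Ω, ∠Z = 73.0°

210 Ω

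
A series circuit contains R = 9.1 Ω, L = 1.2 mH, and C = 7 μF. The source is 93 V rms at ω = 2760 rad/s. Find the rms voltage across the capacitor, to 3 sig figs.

X_L = ωL = 3.31 Ω
X_C = 1/(ωC) = 51.8 Ω
Net reactance X = X_L − X_C = -48.4 Ω
Z = 9.10 − j48.4 Ω
|Z| = √(9.10² + 48.4²) = 49.3 Ω
I = V/|Z| = 1.89 A
V_C = I·|Z_C| = 1.89 × 51.8 = 97.7 V

97.7 V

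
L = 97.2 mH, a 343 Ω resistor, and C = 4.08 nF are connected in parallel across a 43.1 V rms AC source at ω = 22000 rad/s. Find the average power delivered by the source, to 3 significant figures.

X_L = ωL = 2140 Ω
X_C = 1/(ωC) = 11100 Ω
Parallel: admittances add. Y = 1/R + 1/(jωL) + jωC
Y = (0.00292 − j0.000378) S
|Y| = 0.00294 S → |Z| = 1/|Y| = 340 Ω, ∠Z = −∠Y = 7.39°
I = V/|Z| = 127 mA
P = VI cos φ = 43.1 × 0.127 × cos(7.39°) = 5.42 W

5.42 W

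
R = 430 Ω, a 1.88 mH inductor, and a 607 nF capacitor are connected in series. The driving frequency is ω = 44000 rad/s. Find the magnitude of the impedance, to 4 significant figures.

432.4 Ω

X_L = ωL = 82.72 Ω
X_C = 1/(ωC) = 37.44 Ω
Net reactance X = X_L − X_C = 45.28 Ω
Z = 430.0 + j45.28 Ω
|Z| = √(430.0² + 45.28²) = 432.4 Ω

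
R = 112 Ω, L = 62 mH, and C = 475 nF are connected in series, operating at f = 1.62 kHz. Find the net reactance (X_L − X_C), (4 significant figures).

ω = 2πf = 10180 rad/s
X_L = ωL = 631.1 Ω
X_C = 1/(ωC) = 206.8 Ω
X = 631.1 − 206.8 = 424.3 Ω

424.3 Ω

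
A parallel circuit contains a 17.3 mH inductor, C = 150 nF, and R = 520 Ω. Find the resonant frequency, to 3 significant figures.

ω₀ = 1/√(LC) = 1/√(0.0173 × 1.5e-07) = 19630 rad/s
f₀ = ω₀/(2π) = 3.12 kHz

3.12 kHz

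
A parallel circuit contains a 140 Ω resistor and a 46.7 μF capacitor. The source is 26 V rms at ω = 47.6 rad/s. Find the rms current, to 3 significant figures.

194 mA

X_C = 1/(ωC) = 450 Ω
Parallel: admittances add. Y = 1/R + jωC
Y = (0.00714 + j0.00222) S
|Y| = 0.00748 S → |Z| = 1/|Y| = 134 Ω, ∠Z = −∠Y = -17.3°
I = V/|Z| = 26/134 = 194 mA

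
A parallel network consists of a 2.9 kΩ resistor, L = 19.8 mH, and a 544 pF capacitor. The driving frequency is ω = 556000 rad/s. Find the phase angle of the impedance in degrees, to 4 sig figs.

-31.54°

X_L = ωL = 11010 Ω
X_C = 1/(ωC) = 3306 Ω
Parallel: admittances add. Y = 1/R + 1/(jωL) + jωC
Y = (0.0003448 + j0.0002116) S
|Y| = 0.0004046 S → |Z| = 1/|Y| = 2472 Ω, ∠Z = −∠Y = -31.54°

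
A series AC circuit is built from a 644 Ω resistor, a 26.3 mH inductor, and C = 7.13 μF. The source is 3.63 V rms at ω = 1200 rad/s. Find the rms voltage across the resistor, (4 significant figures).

X_L = ωL = 31.56 Ω
X_C = 1/(ωC) = 116.9 Ω
Net reactance X = X_L − X_C = -85.32 Ω
Z = 644.0 − j85.32 Ω
|Z| = √(644.0² + 85.32²) = 649.6 Ω
I = V/|Z| = 5.588 mA
V_R = I·|Z_R| = 0.005588 × 644.0 = 3.599 V

3.599 V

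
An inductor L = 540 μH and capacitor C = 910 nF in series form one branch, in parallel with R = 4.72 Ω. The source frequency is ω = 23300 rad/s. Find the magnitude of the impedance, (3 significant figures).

X_L = ωL = 12.6 Ω
X_C = 1/(ωC) = 47.2 Ω
Branch 1: Z₁ = R = 4.72 Ω
Branch 2 (series LC): Z₂ = j(X_L − X_C) = −j34.6 Ω
Parallel: Z = Z₁Z₂/(Z₁+Z₂), |Z| = 4.68 Ω, ∠Z = -7.77°

4.68 Ω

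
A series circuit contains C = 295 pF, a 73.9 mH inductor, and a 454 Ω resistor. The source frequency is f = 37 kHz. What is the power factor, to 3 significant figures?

0.172

ω = 2πf = 232500 rad/s
X_L = ωL = 17200 Ω
X_C = 1/(ωC) = 14600 Ω
Net reactance X = X_L − X_C = 2600 Ω
Z = 454 + j2600 Ω
|Z| = √(454² + 2600²) = 2640 Ω
∠Z = arctan(2600/454) = 80.1°
cos φ = cos(80.1°) = 0.172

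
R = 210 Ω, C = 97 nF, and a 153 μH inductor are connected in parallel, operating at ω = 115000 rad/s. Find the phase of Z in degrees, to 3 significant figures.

84.0°

X_L = ωL = 17.6 Ω
X_C = 1/(ωC) = 89.6 Ω
Parallel: admittances add. Y = 1/R + 1/(jωL) + jωC
Y = (0.00476 − j0.0457) S
|Y| = 0.0459 S → |Z| = 1/|Y| = 21.8 Ω, ∠Z = −∠Y = 84.0°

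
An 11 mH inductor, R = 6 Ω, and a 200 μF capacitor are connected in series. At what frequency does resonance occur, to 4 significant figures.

107.3 Hz

ω₀ = 1/√(LC) = 1/√(0.011 × 0.0002) = 674.2 rad/s
f₀ = ω₀/(2π) = 107.3 Hz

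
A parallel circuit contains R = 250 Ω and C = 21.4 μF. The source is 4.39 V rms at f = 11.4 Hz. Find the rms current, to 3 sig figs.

ω = 2πf = 71.63 rad/s
X_C = 1/(ωC) = 652 Ω
Parallel: admittances add. Y = 1/R + jωC
Y = (0.00400 + j0.00153) S
|Y| = 0.00428 S → |Z| = 1/|Y| = 233 Ω, ∠Z = −∠Y = -21.0°
I = V/|Z| = 4.39/233 = 18.8 mA

18.8 mA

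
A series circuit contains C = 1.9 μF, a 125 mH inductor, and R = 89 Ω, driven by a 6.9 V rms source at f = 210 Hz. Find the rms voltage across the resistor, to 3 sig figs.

2.45 V

ω = 2πf = 1319 rad/s
X_L = ωL = 165 Ω
X_C = 1/(ωC) = 399 Ω
Net reactance X = X_L − X_C = -234 Ω
Z = 89.0 − j234 Ω
|Z| = √(89.0² + 234²) = 250 Ω
I = V/|Z| = 27.6 mA
V_R = I·|Z_R| = 0.0276 × 89.0 = 2.45 V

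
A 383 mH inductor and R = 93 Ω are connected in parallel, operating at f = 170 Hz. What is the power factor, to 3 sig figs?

ω = 2πf = 1068 rad/s
X_L = ωL = 409 Ω
Parallel: admittances add. Y = 1/R + 1/(jωL)
Y = (0.0108 − j0.00244) S
|Y| = 0.0110 S → |Z| = 1/|Y| = 90.7 Ω, ∠Z = −∠Y = 12.8°
cos φ = cos(12.8°) = 0.975

0.975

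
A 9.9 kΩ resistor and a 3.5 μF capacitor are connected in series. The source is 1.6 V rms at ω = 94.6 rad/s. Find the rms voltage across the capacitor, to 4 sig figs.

0.4669 V

X_C = 1/(ωC) = 3020 Ω
Z = 9900 − j3020 Ω
|Z| = √(9900² + 3020²) = 10350 Ω
I = V/|Z| = 154.6 μA
V_C = I·|Z_C| = 0.0001546 × 3020 = 0.4669 V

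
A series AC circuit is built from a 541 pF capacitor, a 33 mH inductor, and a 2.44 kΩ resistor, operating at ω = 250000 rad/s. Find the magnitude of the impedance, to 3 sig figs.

X_L = ωL = 8250 Ω
X_C = 1/(ωC) = 7390 Ω
Net reactance X = X_L − X_C = 856 Ω
Z = 2440 + j856 Ω
|Z| = √(2440² + 856²) = 2590 Ω

2590 Ω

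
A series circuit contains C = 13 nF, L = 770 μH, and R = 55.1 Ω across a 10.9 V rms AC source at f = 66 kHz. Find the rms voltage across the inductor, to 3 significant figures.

ω = 2πf = 414700 rad/s
X_L = ωL = 319 Ω
X_C = 1/(ωC) = 185 Ω
Net reactance X = X_L − X_C = 134 Ω
Z = 55.1 + j134 Ω
|Z| = √(55.1² + 134²) = 145 Ω
I = V/|Z| = 75.3 mA
V_L = I·|Z_L| = 0.0753 × 319 = 24.1 V

24.1 V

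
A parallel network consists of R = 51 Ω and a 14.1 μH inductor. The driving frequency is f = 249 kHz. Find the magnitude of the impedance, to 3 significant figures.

20.2 Ω

ω = 2πf = 1.565e+06 rad/s
X_L = ωL = 22.1 Ω
Parallel: admittances add. Y = 1/R + 1/(jωL)
Y = (0.0196 − j0.0453) S
|Y| = 0.0494 S → |Z| = 1/|Y| = 20.2 Ω, ∠Z = −∠Y = 66.6°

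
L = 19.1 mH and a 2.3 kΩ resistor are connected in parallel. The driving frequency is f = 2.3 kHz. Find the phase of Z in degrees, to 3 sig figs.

83.2°

ω = 2πf = 14450 rad/s
X_L = ωL = 276 Ω
Parallel: admittances add. Y = 1/R + 1/(jωL)
Y = (0.000435 − j0.00362) S
|Y| = 0.00365 S → |Z| = 1/|Y| = 274 Ω, ∠Z = −∠Y = 83.2°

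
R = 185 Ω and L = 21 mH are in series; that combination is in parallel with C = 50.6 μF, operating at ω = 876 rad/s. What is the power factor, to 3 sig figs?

X_L = ωL = 18.4 Ω
X_C = 1/(ωC) = 22.6 Ω
Branch 1 (R+jX_L): Z₁ = 185 + j18.4 Ω, |Z₁| = 186 Ω
Branch 2 (−jX_C): Z₂ = −j22.6 Ω
Parallel: Z = Z₁Z₂/(Z₁+Z₂), |Z| = 22.7 Ω, ∠Z = -83.0°
cos φ = cos(-83.0°) = 0.121

0.121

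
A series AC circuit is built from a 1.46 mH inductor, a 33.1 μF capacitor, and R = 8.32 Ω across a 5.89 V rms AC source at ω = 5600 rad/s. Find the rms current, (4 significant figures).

671.4 mA

X_L = ωL = 8.176 Ω
X_C = 1/(ωC) = 5.395 Ω
Net reactance X = X_L − X_C = 2.781 Ω
Z = 8.320 + j2.781 Ω
|Z| = √(8.320² + 2.781²) = 8.773 Ω
I = V/|Z| = 5.89/8.773 = 671.4 mA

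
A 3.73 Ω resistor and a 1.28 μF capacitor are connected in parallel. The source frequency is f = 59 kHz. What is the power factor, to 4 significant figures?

ω = 2πf = 370700 rad/s
X_C = 1/(ωC) = 2.107 Ω
Parallel: admittances add. Y = 1/R + jωC
Y = (0.2681 + j0.4745) S
|Y| = 0.5450 S → |Z| = 1/|Y| = 1.835 Ω, ∠Z = −∠Y = -60.53°
cos φ = cos(-60.53°) = 0.4919

0.4919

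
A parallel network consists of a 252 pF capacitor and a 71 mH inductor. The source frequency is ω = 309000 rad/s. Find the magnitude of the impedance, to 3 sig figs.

31000 Ω

X_L = ωL = 21900 Ω
X_C = 1/(ωC) = 12800 Ω
Parallel: admittances add. Y = 1/(jωL) + jωC
Y = (0 + j3.23e-05) S
|Y| = 3.23e-05 S → |Z| = 1/|Y| = 31000 Ω, ∠Z = −∠Y = -90.0°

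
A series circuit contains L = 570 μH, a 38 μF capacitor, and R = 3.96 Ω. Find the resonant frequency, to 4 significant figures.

ω₀ = 1/√(LC) = 1/√(0.00057 × 3.8e-05) = 6795 rad/s
f₀ = ω₀/(2π) = 1.081 kHz

1.081 kHz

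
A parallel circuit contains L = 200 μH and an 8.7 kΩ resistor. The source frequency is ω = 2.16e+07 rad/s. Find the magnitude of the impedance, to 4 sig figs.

X_L = ωL = 4320 Ω
Parallel: admittances add. Y = 1/R + 1/(jωL)
Y = (0.0001149 − j0.0002315) S
|Y| = 0.0002584 S → |Z| = 1/|Y| = 3869 Ω, ∠Z = −∠Y = 63.59°

3869 Ω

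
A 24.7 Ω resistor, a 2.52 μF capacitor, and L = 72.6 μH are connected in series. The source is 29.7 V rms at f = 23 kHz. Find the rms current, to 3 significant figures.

ω = 2πf = 144500 rad/s
X_L = ωL = 10.5 Ω
X_C = 1/(ωC) = 2.75 Ω
Net reactance X = X_L − X_C = 7.75 Ω
Z = 24.7 + j7.75 Ω
|Z| = √(24.7² + 7.75²) = 25.9 Ω
I = V/|Z| = 29.7/25.9 = 1.15 A

1.15 A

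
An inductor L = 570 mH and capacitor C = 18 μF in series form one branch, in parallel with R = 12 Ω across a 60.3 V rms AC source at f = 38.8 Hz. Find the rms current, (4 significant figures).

ω = 2πf = 243.8 rad/s
X_L = ωL = 139.0 Ω
X_C = 1/(ωC) = 227.9 Ω
Branch 1: Z₁ = R = 12.00 Ω
Branch 2 (series LC): Z₂ = j(X_L − X_C) = −j88.93 Ω
Parallel: Z = Z₁Z₂/(Z₁+Z₂), |Z| = 11.89 Ω, ∠Z = -7.685°
I = V/|Z| = 60.3/11.89 = 5.071 A

5.071 A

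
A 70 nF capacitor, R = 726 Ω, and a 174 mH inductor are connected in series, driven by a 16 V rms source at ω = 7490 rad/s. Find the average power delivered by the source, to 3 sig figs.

X_L = ωL = 1300 Ω
X_C = 1/(ωC) = 1910 Ω
Net reactance X = X_L − X_C = -604 Ω
Z = 726 − j604 Ω
|Z| = √(726² + 604²) = 944 Ω
∠Z = arctan(-604/726) = -39.8°
I = V/|Z| = 16.9 mA
P = VI cos φ = 16 × 0.0169 × cos(-39.8°) = 208 mW

208 mW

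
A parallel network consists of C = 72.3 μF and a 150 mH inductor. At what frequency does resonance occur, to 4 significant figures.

48.33 Hz

ω₀ = 1/√(LC) = 1/√(0.15 × 7.23e-05) = 303.7 rad/s
f₀ = ω₀/(2π) = 48.33 Hz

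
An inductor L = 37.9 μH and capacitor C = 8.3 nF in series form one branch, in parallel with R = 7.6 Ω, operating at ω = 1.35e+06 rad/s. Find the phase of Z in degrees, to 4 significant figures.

-11.29°

X_L = ωL = 51.16 Ω
X_C = 1/(ωC) = 89.25 Ω
Branch 1: Z₁ = R = 7.600 Ω
Branch 2 (series LC): Z₂ = j(X_L − X_C) = −j38.08 Ω
Parallel: Z = Z₁Z₂/(Z₁+Z₂), |Z| = 7.453 Ω, ∠Z = -11.29°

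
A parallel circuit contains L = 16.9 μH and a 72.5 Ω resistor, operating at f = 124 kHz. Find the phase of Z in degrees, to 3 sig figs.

ω = 2πf = 779100 rad/s
X_L = ωL = 13.2 Ω
Parallel: admittances add. Y = 1/R + 1/(jωL)
Y = (0.0138 − j0.0759) S
|Y| = 0.0772 S → |Z| = 1/|Y| = 13.0 Ω, ∠Z = −∠Y = 79.7°

79.7°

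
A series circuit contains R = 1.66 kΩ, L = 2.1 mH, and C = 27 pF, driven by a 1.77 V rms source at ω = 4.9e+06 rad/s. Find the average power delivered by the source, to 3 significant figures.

509 μW

X_L = ωL = 10300 Ω
X_C = 1/(ωC) = 7560 Ω
Net reactance X = X_L − X_C = 2730 Ω
Z = 1660 + j2730 Ω
|Z| = √(1660² + 2730²) = 3200 Ω
∠Z = arctan(2730/1660) = 58.7°
I = V/|Z| = 554 μA
P = VI cos φ = 1.77 × 0.000554 × cos(58.7°) = 509 μW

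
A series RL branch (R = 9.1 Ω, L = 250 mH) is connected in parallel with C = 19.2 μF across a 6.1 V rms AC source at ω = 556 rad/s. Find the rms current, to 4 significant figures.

21.61 mA

X_L = ωL = 139.0 Ω
X_C = 1/(ωC) = 93.68 Ω
Branch 1 (R+jX_L): Z₁ = 9.100 + j139.0 Ω, |Z₁| = 139.3 Ω
Branch 2 (−jX_C): Z₂ = −j93.68 Ω
Parallel: Z = Z₁Z₂/(Z₁+Z₂), |Z| = 282.3 Ω, ∠Z = -82.39°
I = V/|Z| = 6.1/282.3 = 21.61 mA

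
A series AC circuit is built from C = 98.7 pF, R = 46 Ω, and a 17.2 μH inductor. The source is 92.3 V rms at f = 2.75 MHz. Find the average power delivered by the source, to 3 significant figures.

4.57 W

ω = 2πf = 1.728e+07 rad/s
X_L = ωL = 297 Ω
X_C = 1/(ωC) = 586 Ω
Net reactance X = X_L − X_C = -289 Ω
Z = 46.0 − j289 Ω
|Z| = √(46.0² + 289²) = 293 Ω
∠Z = arctan(-289/46.0) = -81.0°
I = V/|Z| = 315 mA
P = VI cos φ = 92.3 × 0.315 × cos(-81.0°) = 4.57 W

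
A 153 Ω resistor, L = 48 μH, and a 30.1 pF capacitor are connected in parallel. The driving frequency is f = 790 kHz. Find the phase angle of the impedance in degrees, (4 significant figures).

31.77°

ω = 2πf = 4.964e+06 rad/s
X_L = ωL = 238.3 Ω
X_C = 1/(ωC) = 6693 Ω
Parallel: admittances add. Y = 1/R + 1/(jωL) + jωC
Y = (0.006536 − j0.004048) S
|Y| = 0.007688 S → |Z| = 1/|Y| = 130.1 Ω, ∠Z = −∠Y = 31.77°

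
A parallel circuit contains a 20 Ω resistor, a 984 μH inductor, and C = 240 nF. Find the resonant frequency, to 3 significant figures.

ω₀ = 1/√(LC) = 1/√(0.000984 × 2.4e-07) = 65070 rad/s
f₀ = ω₀/(2π) = 10.4 kHz

10.4 kHz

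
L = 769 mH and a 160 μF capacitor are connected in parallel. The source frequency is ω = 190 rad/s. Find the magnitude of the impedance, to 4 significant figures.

42.45 Ω

X_L = ωL = 146.1 Ω
X_C = 1/(ωC) = 32.89 Ω
Parallel: admittances add. Y = 1/(jωL) + jωC
Y = (0 + j0.02356) S
|Y| = 0.02356 S → |Z| = 1/|Y| = 42.45 Ω, ∠Z = −∠Y = -90.00°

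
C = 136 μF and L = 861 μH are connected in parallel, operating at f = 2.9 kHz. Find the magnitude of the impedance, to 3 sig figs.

ω = 2πf = 18220 rad/s
X_L = ωL = 15.7 Ω
X_C = 1/(ωC) = 0.404 Ω
Parallel: admittances add. Y = 1/(jωL) + jωC
Y = (0 + j2.41) S
|Y| = 2.41 S → |Z| = 1/|Y| = 0.414 Ω, ∠Z = −∠Y = -90.0°

0.414 Ω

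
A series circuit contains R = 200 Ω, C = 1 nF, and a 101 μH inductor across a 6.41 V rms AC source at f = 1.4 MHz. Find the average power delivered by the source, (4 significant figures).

12.83 mW

ω = 2πf = 8.796e+06 rad/s
X_L = ωL = 888.4 Ω
X_C = 1/(ωC) = 113.7 Ω
Net reactance X = X_L − X_C = 774.8 Ω
Z = 200.0 + j774.8 Ω
|Z| = √(200.0² + 774.8²) = 800.2 Ω
∠Z = arctan(774.8/200.0) = 75.53°
I = V/|Z| = 8.011 mA
P = VI cos φ = 6.41 × 0.008011 × cos(75.53°) = 12.83 mW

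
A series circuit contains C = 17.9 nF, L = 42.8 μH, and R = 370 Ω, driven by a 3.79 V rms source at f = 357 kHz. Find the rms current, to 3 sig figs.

ω = 2πf = 2.243e+06 rad/s
X_L = ωL = 96.0 Ω
X_C = 1/(ωC) = 24.9 Ω
Net reactance X = X_L − X_C = 71.1 Ω
Z = 370 + j71.1 Ω
|Z| = √(370² + 71.1²) = 377 Ω
I = V/|Z| = 3.79/377 = 10.1 mA

10.1 mA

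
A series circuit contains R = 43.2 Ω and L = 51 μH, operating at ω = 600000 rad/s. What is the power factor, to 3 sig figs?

X_L = ωL = 30.6 Ω
Z = 43.2 + j30.6 Ω
|Z| = √(43.2² + 30.6²) = 52.9 Ω
∠Z = arctan(30.6/43.2) = 35.3°
cos φ = cos(35.3°) = 0.816

0.816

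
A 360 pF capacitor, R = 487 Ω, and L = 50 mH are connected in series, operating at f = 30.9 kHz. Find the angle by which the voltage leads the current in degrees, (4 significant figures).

ω = 2πf = 194200 rad/s
X_L = ωL = 9708 Ω
X_C = 1/(ωC) = 14310 Ω
Net reactance X = X_L − X_C = -4600 Ω
Z = 487.0 − j4600 Ω
|Z| = √(487.0² + 4600²) = 4626 Ω
∠Z = arctan(-4600/487.0) = -83.96°

-83.96°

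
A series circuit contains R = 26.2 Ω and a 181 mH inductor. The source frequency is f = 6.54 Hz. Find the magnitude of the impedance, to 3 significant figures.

ω = 2πf = 41.09 rad/s
X_L = ωL = 7.44 Ω
Z = 26.2 + j7.44 Ω
|Z| = √(26.2² + 7.44²) = 27.2 Ω

27.2 Ω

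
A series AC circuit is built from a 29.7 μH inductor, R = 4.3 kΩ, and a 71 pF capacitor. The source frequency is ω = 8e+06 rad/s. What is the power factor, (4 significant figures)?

0.9426

X_L = ωL = 237.6 Ω
X_C = 1/(ωC) = 1761 Ω
Net reactance X = X_L − X_C = -1523 Ω
Z = 4300 − j1523 Ω
|Z| = √(4300² + 1523²) = 4562 Ω
∠Z = arctan(-1523/4300) = -19.50°
cos φ = cos(-19.50°) = 0.9426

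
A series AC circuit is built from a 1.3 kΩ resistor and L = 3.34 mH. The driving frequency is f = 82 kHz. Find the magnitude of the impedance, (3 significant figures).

2160 Ω

ω = 2πf = 515200 rad/s
X_L = ωL = 1720 Ω
Z = 1300 + j1720 Ω
|Z| = √(1300² + 1720²) = 2160 Ω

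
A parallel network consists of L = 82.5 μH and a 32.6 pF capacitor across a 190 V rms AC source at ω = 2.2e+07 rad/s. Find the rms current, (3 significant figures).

31.6 mA

X_L = ωL = 1820 Ω
X_C = 1/(ωC) = 1390 Ω
Parallel: admittances add. Y = 1/(jωL) + jωC
Y = (0 + j0.000166) S
|Y| = 0.000166 S → |Z| = 1/|Y| = 6020 Ω, ∠Z = −∠Y = -90.0°
I = V/|Z| = 190/6020 = 31.6 mA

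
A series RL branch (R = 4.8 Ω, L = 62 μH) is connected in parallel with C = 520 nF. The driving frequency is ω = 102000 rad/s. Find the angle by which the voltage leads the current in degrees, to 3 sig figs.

X_L = ωL = 6.32 Ω
X_C = 1/(ωC) = 18.9 Ω
Branch 1 (R+jX_L): Z₁ = 4.80 + j6.32 Ω, |Z₁| = 7.94 Ω
Branch 2 (−jX_C): Z₂ = −j18.9 Ω
Parallel: Z = Z₁Z₂/(Z₁+Z₂), |Z| = 11.2 Ω, ∠Z = 31.8°

31.8°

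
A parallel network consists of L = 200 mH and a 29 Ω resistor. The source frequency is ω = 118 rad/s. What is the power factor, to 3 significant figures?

X_L = ωL = 23.6 Ω
Parallel: admittances add. Y = 1/R + 1/(jωL)
Y = (0.0345 − j0.0424) S
|Y| = 0.0546 S → |Z| = 1/|Y| = 18.3 Ω, ∠Z = −∠Y = 50.9°
cos φ = cos(50.9°) = 0.631

0.631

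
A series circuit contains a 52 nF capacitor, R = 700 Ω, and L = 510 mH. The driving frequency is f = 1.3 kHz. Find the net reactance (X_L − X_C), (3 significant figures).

ω = 2πf = 8168 rad/s
X_L = ωL = 4170 Ω
X_C = 1/(ωC) = 2350 Ω
X = 4170 − 2350 = 1810 Ω

1810 Ω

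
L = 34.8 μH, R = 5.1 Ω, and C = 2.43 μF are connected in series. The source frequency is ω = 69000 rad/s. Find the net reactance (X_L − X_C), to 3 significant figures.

-3.56 Ω

X_L = ωL = 2.40 Ω
X_C = 1/(ωC) = 5.96 Ω
X = 2.40 − 5.96 = -3.56 Ω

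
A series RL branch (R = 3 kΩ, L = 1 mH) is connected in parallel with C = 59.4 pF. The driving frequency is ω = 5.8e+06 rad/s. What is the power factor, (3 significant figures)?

X_L = ωL = 5800 Ω
X_C = 1/(ωC) = 2900 Ω
Branch 1 (R+jX_L): Z₁ = 3000 + j5800 Ω, |Z₁| = 6530 Ω
Branch 2 (−jX_C): Z₂ = −j2900 Ω
Parallel: Z = Z₁Z₂/(Z₁+Z₂), |Z| = 4540 Ω, ∠Z = -71.4°
cos φ = cos(-71.4°) = 0.320

0.320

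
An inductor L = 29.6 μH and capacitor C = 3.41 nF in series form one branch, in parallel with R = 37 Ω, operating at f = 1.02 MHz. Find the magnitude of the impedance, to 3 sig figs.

ω = 2πf = 6.409e+06 rad/s
X_L = ωL = 190 Ω
X_C = 1/(ωC) = 45.8 Ω
Branch 1: Z₁ = R = 37.0 Ω
Branch 2 (series LC): Z₂ = j(X_L − X_C) = j144 Ω
Parallel: Z = Z₁Z₂/(Z₁+Z₂), |Z| = 35.8 Ω, ∠Z = 14.4°

35.8 Ω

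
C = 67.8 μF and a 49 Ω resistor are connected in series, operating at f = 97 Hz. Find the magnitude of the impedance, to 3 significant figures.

54.7 Ω

ω = 2πf = 609.5 rad/s
X_C = 1/(ωC) = 24.2 Ω
Z = 49.0 − j24.2 Ω
|Z| = √(49.0² + 24.2²) = 54.7 Ω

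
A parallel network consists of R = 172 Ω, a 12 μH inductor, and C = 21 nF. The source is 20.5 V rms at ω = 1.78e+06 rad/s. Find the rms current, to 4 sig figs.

227.2 mA

X_L = ωL = 21.36 Ω
X_C = 1/(ωC) = 26.75 Ω
Parallel: admittances add. Y = 1/R + 1/(jωL) + jωC
Y = (0.005814 − j0.009436) S
|Y| = 0.01108 S → |Z| = 1/|Y| = 90.22 Ω, ∠Z = −∠Y = 58.36°
I = V/|Z| = 20.5/90.22 = 227.2 mA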